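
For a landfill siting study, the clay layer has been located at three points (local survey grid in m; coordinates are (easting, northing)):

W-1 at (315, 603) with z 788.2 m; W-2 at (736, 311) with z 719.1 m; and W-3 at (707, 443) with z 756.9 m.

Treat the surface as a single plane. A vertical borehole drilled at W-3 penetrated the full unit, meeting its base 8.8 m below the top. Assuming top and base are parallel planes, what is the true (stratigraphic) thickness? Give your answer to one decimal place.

Let the plane be z = a·E + b·N + c.
W-2−W-1: 421a − 292b = −69.1;  W-3−W-1: 392a − 160b = −31.3.
Solving gives a = 0.04068, b = 0.29530.
|∇z| = √(a²+b²) = 0.29809, so dip δ = arctan(0.29809) = 16.60°.
True thickness = vertical thickness × cos δ = 8.8 × cos 16.60° = 8.4 m.

8.4 m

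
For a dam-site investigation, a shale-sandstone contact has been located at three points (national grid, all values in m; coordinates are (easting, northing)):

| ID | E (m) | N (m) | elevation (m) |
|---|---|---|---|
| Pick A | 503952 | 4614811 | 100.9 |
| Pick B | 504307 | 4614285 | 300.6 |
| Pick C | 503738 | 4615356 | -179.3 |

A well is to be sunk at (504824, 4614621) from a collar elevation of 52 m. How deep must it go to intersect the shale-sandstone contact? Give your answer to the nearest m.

Two edge vectors: Pick A→Pick B = (355, -526, 199.7), Pick A→Pick C = (-214, 545, -280.2).
Normal n = (Pick A→Pick B) × (Pick A→Pick C) = (38548.7, 56735.2, 80911).
So ∂z/∂E = −n_x/n_z = −0.47643337 and ∂z/∂N = −n_y/n_z = −0.70120503.
Intercept c from Pick A: 100.9 + 240099.55 + 3235928.68 = 3476129.12.
At (504824, 4614621): z_contact = −240515.0 − 3235795.4 + 3476129.12 = -181.3 m.
Depth below ground = 52 − (-181.3) = 233 m.

233 m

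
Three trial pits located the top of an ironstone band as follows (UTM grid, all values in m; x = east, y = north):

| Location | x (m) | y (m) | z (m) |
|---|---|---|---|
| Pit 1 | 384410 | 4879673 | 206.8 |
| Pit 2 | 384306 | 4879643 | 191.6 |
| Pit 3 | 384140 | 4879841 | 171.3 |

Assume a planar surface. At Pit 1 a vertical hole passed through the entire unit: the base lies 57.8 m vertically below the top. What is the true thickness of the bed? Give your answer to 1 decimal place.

57.2 m

Let the plane be z = a·x + b·y + c.
Pit 2−Pit 1: −104a − 30b = −15.2;  Pit 3−Pit 1: −270a + 168b = −35.5.
Solving gives a = 0.14151, b = 0.01611.
|∇z| = √(a²+b²) = 0.14242, so dip δ = arctan(0.14242) = 8.11°.
True thickness = vertical thickness × cos δ = 57.8 × cos 8.11° = 57.2 m.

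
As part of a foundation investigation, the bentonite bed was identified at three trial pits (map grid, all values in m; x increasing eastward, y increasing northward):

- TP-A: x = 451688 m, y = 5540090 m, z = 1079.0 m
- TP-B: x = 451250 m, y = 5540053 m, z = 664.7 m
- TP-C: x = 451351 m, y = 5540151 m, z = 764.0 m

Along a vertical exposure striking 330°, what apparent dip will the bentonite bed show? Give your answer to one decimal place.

Two edge vectors: TP-A→TP-B = (-438, -37, -414.3), TP-A→TP-C = (-337, 61, -315).
Normal n = (TP-A→TP-B) × (TP-A→TP-C) = (36927.3, 1649.1, -39187).
So ∂z/∂x = −n_x/n_z = 0.94234 and ∂z/∂y = −n_y/n_z = 0.04208.
Unit vector along 330° is (sin 330°, cos 330°) = (-0.5000, 0.8660).
Slope in that direction = a·(-0.5000) + b·(0.8660) = −0.43472.
Apparent dip = arctan|0.43472| = 23.5° (true dip is 43.3°, so apparent ≤ true as expected).

23.5°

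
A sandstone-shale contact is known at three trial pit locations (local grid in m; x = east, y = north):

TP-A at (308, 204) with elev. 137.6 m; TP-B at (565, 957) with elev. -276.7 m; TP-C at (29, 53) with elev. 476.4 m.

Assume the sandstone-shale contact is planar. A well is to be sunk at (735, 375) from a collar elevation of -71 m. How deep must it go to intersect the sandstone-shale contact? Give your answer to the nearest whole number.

Two edge vectors: TP-A→TP-B = (257, 753, -414.3), TP-A→TP-C = (-279, -151, 338.8).
Normal n = (TP-A→TP-B) × (TP-A→TP-C) = (192557.1, 28518.1, 171280).
So ∂z/∂x = −n_x/n_z = −1.12422 and ∂z/∂y = −n_y/n_z = −0.16650.
Intercept c from TP-A: 137.6 + 346.26 + 33.97 = 517.83.
At (735, 375): z_contact = −826.3 − 62.4 + 517.83 = -370.9 m.
Depth below ground = -71 − (-370.9) = 300 m.

300 m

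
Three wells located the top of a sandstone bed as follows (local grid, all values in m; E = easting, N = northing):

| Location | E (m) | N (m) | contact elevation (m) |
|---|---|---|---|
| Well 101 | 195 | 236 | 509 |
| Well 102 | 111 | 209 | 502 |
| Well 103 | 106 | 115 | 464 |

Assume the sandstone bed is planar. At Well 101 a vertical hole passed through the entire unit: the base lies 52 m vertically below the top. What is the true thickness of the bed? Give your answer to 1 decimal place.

48.1 m

Let the plane be z = a·E + b·N + c.
Well 102−Well 101: −84a − 27b = −7;  Well 103−Well 101: −89a − 121b = −45.
Solving gives a = −0.04742, b = 0.40678.
|∇z| = √(a²+b²) = 0.40953, so dip δ = arctan(0.40953) = 22.27°.
True thickness = vertical thickness × cos δ = 52 × cos 22.27° = 48.1 m.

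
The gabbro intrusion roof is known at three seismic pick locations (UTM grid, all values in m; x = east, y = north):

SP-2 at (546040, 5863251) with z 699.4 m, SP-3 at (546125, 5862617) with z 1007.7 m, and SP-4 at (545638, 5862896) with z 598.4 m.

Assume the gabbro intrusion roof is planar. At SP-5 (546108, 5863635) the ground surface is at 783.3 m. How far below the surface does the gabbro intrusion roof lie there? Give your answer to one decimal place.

Let the plane be z = a·x + b·y + c.
SP-3−SP-2: 85a − 634b = 308.3;  SP-4−SP-2: −402a − 355b = −101.
Solving gives a = 0.608611683, b = −0.404681399.
Then c = 699.4 − a·546040 − b·5863251 = 2041121.69.
At (546108, 5863635): z_contact = 332367.71 − 2372904.01 + 2041121.69 = 585.39 m.
Depth below ground = 783.3 − 585.39 = 197.9 m.

197.9 m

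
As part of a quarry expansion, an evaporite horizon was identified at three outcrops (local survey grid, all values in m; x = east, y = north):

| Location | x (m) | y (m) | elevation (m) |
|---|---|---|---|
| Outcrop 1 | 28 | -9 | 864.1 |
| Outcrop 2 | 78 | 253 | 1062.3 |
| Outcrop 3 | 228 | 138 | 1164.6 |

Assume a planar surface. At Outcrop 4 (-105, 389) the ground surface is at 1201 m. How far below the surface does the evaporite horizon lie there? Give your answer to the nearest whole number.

Let the plane be z = a·x + b·y + c.
Outcrop 2−Outcrop 1: 50a + 262b = 198.2;  Outcrop 3−Outcrop 1: 200a + 147b = 300.5.
Solving gives a = 1.10090, b = 0.54639.
Then c = 864.1 − a·28 − b·-9 = 838.19.
At (-105, 389): z_contact = −115.6 + 212.5 + 838.19 = 935.1 m.
Depth below ground = 1201 − 935.1 = 266 m.

266 m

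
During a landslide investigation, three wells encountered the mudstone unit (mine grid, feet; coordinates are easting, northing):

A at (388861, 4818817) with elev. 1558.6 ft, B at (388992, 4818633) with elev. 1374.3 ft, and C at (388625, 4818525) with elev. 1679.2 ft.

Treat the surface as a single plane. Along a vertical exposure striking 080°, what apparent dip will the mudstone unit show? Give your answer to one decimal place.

40.6°

Two edge vectors: A→B = (131, -184, -184.3), A→C = (-236, -292, 120.6).
Normal n = (A→B) × (A→C) = (-76006, 27696.2, -81676).
So ∂z/∂easting = −n_x/n_z = −0.93058 and ∂z/∂northing = −n_y/n_z = 0.33910.
Unit vector along 080° is (sin 80°, cos 80°) = (0.9848, 0.1736).
Slope in that direction = a·(0.9848) + b·(0.1736) = −0.85756.
Apparent dip = arctan|0.85756| = 40.6° (true dip is 44.7°, so apparent ≤ true as expected).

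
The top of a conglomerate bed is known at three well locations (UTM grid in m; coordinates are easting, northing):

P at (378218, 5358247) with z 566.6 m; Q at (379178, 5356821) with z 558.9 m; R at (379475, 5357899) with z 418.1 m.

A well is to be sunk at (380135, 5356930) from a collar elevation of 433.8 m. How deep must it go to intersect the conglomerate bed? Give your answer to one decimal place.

22.0 m

Let the plane be z = a·easting + b·northing + c.
Q−P: 960a − 1426b = −7.7;  R−P: 1257a − 348b = −148.5.
Solving gives a = −0.143363352, b = −0.091114178.
Then c = 566.6 − a·378218 − b·5358247 = 543001.47.
At (380135, 5356930): z_contact = −54497.43 − 488092.28 + 543001.47 = 411.77 m.
Depth below ground = 433.8 − 411.77 = 22.0 m.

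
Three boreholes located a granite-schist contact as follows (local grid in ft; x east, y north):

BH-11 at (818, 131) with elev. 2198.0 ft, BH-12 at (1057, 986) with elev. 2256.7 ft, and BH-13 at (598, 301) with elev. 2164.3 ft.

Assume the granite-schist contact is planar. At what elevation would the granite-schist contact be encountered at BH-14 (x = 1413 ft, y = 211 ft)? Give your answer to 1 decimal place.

Let the plane be z = a·x + b·y + c.
BH-12−BH-11: 239a + 855b = 58.7;  BH-13−BH-11: −220a + 170b = −33.7.
Solving gives a = 0.169600, b = 0.021246.
Then c = 2198 − a·818 − b·131 = 2056.48.
At (1413, 211): z = 239.6 + 4.5 + 2056.48 = 2300.6 ft.

2300.6 ft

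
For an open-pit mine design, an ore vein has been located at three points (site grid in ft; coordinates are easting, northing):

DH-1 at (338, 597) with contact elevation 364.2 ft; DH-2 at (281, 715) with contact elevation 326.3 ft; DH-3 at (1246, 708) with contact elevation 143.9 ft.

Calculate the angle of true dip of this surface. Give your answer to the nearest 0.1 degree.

24.5°

Two edge vectors: DH-1→DH-2 = (-57, 118, -37.9), DH-1→DH-3 = (908, 111, -220.3).
Normal n = (DH-1→DH-2) × (DH-1→DH-3) = (-21788.5, -46970.3, -113471).
So ∂z/∂easting = −n_x/n_z = −0.19202 and ∂z/∂northing = −n_y/n_z = −0.41394.
Gradient magnitude |∇z| = √(a² + b²) = √(0.03687 + 0.17135) = 0.45631.
True dip = arctan(0.45631) = 24.5°, dipping toward NNE (azimuth ≈ 025°).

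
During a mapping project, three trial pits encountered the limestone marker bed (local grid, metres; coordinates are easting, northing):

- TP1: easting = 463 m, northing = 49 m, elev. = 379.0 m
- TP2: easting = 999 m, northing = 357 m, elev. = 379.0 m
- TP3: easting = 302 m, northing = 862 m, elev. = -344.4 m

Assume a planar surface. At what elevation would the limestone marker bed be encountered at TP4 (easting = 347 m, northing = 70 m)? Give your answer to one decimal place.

Two edge vectors: TP1→TP2 = (536, 308, 0), TP1→TP3 = (-161, 813, -723.4).
Normal n = (TP1→TP2) × (TP1→TP3) = (-222807.2, 387742.4, 485356).
So ∂z/∂easting = −n_x/n_z = 0.45906 and ∂z/∂northing = −n_y/n_z = −0.79888.
Intercept c from TP1: 379 − 212.54 + 39.15 = 205.60.
At (347, 70): z = 159.3 − 55.9 + 205.60 = 309.0 m.

309.0 m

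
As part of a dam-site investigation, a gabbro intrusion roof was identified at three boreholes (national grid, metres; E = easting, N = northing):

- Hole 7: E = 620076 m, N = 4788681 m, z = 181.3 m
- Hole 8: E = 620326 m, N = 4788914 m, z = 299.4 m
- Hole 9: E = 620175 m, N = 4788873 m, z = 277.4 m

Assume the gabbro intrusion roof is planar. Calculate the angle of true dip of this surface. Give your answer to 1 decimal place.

26.3°

Two edge vectors: Hole 7→Hole 8 = (250, 233, 118.1), Hole 7→Hole 9 = (99, 192, 96.1).
Normal n = (Hole 7→Hole 8) × (Hole 7→Hole 9) = (-283.9, -12333.1, 24933).
So ∂z/∂E = −n_x/n_z = 0.01139 and ∂z/∂N = −n_y/n_z = 0.49465.
Gradient magnitude |∇z| = √(a² + b²) = √(0.00013 + 0.24468) = 0.49478.
True dip = arctan(0.49478) = 26.3°, dipping toward S (azimuth ≈ 181°).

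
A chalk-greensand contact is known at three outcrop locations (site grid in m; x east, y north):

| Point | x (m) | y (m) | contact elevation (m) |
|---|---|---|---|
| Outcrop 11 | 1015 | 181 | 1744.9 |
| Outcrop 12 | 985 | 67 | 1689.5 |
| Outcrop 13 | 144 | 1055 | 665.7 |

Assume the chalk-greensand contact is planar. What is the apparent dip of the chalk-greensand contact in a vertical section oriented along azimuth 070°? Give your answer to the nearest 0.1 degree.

53.0°

Let the plane be z = a·x + b·y + c.
Outcrop 12−Outcrop 11: −30a − 114b = −55.4;  Outcrop 13−Outcrop 11: −871a + 874b = −1079.2.
Solving gives a = 1.36597, b = 0.12650.
Unit vector along 070° is (sin 70°, cos 70°) = (0.9397, 0.3420).
Slope in that direction = a·(0.9397) + b·(0.3420) = 1.32686.
Apparent dip = arctan|1.32686| = 53.0° (true dip is 53.9°, so apparent ≤ true as expected).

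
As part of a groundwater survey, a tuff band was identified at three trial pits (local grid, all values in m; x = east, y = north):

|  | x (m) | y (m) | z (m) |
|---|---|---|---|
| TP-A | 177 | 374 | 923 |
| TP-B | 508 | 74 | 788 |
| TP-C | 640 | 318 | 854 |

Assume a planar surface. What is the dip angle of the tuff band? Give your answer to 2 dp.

19.15°

Let the plane be z = a·x + b·y + c.
TP-B−TP-A: 331a − 300b = −135;  TP-C−TP-A: 463a − 56b = −69.
Solving gives a = −0.10917, b = 0.32955.
Gradient magnitude |∇z| = √(a² + b²) = √(0.01192 + 0.10860) = 0.34716.
True dip = arctan(0.34716) = 19.15°, dipping toward SSE (azimuth ≈ 162°).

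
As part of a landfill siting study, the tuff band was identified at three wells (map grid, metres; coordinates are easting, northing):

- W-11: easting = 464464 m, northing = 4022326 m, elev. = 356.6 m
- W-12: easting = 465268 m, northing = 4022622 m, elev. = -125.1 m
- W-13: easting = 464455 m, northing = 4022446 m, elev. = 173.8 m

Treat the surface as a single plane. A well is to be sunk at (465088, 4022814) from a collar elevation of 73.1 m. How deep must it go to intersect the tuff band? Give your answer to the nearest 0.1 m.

484.5 m

Two edge vectors: W-11→W-12 = (804, 296, -481.7), W-11→W-13 = (-9, 120, -182.8).
Normal n = (W-11→W-12) × (W-11→W-13) = (3695.2, 151306.5, 99144).
So ∂z/∂easting = −n_x/n_z = −0.037271040 and ∂z/∂northing = −n_y/n_z = −1.526128661.
Intercept c from W-11: 356.6 + 17311.06 + 6138586.99 = 6156254.65.
At (465088, 4022814): z_contact = −17334.31 − 6139331.74 + 6156254.65 = -411.41 m.
Depth below ground = 73.1 − (-411.41) = 484.5 m.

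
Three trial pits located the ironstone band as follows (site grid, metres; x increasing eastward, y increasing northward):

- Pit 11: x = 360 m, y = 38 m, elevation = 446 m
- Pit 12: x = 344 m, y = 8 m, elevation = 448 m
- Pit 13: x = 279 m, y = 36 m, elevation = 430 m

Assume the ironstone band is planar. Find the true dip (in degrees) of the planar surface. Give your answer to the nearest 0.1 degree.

Let the plane be z = a·x + b·y + c.
Pit 12−Pit 11: −16a − 30b = 2;  Pit 13−Pit 11: −81a − 2b = −16.
Solving gives a = 0.20183, b = −0.17431.
Gradient magnitude |∇z| = √(a² + b²) = √(0.04074 + 0.03038) = 0.26669.
True dip = arctan(0.26669) = 14.9°, dipping toward NW (azimuth ≈ 311°).

14.9°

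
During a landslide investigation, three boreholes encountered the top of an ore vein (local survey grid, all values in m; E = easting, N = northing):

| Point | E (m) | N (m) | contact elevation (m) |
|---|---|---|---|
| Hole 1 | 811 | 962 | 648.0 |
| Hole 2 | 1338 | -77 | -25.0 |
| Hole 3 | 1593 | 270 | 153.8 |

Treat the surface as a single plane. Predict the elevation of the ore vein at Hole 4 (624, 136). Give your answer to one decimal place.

Let the plane be z = a·E + b·N + c.
Hole 2−Hole 1: 527a − 1039b = −673;  Hole 3−Hole 1: 782a − 692b = −494.2.
Solving gives a = −0.106647, b = 0.593645.
Then c = 648 − a·811 − b·962 = 163.40.
At (624, 136): z = −66.5 + 80.7 + 163.40 = 177.6 m.

177.6 m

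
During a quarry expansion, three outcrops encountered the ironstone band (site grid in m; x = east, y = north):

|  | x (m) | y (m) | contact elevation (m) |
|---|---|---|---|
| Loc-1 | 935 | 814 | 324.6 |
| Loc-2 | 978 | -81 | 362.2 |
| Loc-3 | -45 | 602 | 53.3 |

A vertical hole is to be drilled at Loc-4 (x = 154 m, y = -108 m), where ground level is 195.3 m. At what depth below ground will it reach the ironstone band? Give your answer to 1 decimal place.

65.5 m

Let the plane be z = a·x + b·y + c.
Loc-2−Loc-1: 43a − 895b = 37.6;  Loc-3−Loc-1: −980a − 212b = −271.3.
Solving gives a = 0.28298, b = −0.02842.
Then c = 324.6 − a·935 − b·814 = 83.14.
At (154, -108): z_contact = 43.58 + 3.07 + 83.14 = 129.79 m.
Depth below ground = 195.3 − 129.79 = 65.5 m.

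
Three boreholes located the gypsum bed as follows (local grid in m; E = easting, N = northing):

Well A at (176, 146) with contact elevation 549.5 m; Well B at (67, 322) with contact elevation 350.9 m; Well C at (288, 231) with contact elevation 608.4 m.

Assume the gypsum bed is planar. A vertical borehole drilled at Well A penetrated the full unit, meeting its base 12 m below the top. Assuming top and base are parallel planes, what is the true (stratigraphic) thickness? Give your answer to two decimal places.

Two edge vectors: Well A→Well B = (-109, 176, -198.6), Well A→Well C = (112, 85, 58.9).
Normal n = (Well A→Well B) × (Well A→Well C) = (27247.4, -15823.1, -28977).
So ∂z/∂E = −n_x/n_z = 0.94031 and ∂z/∂N = −n_y/n_z = −0.54606.
|∇z| = √(a²+b²) = 1.08737, so dip δ = arctan(1.08737) = 47.40°.
True thickness = vertical thickness × cos δ = 12 × cos 47.40° = 8.12 m.

8.12 m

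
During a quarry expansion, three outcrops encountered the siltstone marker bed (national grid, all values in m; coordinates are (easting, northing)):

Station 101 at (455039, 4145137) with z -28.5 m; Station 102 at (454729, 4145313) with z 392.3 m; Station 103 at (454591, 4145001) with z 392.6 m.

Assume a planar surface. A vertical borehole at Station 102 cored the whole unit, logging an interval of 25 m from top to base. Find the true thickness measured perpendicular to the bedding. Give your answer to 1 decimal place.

Let the plane be z = a·E + b·N + c.
Station 102−Station 101: −310a + 176b = 420.8;  Station 103−Station 101: −448a − 136b = 421.1.
Solving gives a = −1.08540, b = 0.47912.
|∇z| = √(a²+b²) = 1.18645, so dip δ = arctan(1.18645) = 49.87°.
True thickness = vertical thickness × cos δ = 25 × cos 49.87° = 16.1 m.

16.1 m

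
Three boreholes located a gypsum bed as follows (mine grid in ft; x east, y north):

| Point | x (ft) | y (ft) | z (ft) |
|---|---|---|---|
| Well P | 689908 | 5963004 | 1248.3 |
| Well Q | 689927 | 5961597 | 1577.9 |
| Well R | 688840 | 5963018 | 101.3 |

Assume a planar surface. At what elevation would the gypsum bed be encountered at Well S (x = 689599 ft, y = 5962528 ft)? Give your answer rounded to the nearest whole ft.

1022 ft

Two edge vectors: Well P→Well Q = (19, -1407, 329.6), Well P→Well R = (-1068, 14, -1147).
Normal n = (Well P→Well Q) × (Well P→Well R) = (1609214.6, -330219.8, -1502410).
So ∂z/∂x = −n_x/n_z = 1.07108885 and ∂z/∂y = −n_y/n_z = −0.21979340.
Intercept c from Well P: 1248.3 − 738952.77 + 1310628.92 = 572924.45.
At (689599, 5962528): z = 738621.8 − 1310524.3 + 572924.45 = 1022.0 ft.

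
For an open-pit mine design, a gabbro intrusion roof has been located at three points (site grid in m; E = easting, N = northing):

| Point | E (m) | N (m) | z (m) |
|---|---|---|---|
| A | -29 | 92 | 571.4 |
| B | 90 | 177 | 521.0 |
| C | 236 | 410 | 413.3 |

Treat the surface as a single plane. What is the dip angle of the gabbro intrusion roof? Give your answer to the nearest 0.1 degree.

Two edge vectors: A→B = (119, 85, -50.4), A→C = (265, 318, -158.1).
Normal n = (A→B) × (A→C) = (2588.7, 5457.9, 15317).
So ∂z/∂E = −n_x/n_z = −0.16901 and ∂z/∂N = −n_y/n_z = −0.35633.
Gradient magnitude |∇z| = √(a² + b²) = √(0.02856 + 0.12697) = 0.39438.
True dip = arctan(0.39438) = 21.5°, dipping toward NNE (azimuth ≈ 025°).

21.5°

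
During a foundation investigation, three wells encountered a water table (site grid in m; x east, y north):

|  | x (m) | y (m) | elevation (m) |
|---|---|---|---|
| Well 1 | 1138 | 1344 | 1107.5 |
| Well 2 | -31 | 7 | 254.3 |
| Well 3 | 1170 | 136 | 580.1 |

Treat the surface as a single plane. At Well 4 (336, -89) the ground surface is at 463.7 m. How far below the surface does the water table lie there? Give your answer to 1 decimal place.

169.8 m

Let the plane be z = a·x + b·y + c.
Well 2−Well 1: −1169a − 1337b = −853.2;  Well 3−Well 1: 32a − 1208b = −527.4.
Solving gives a = 0.223743, b = 0.442516.
Then c = 1107.5 − a·1138 − b·1344 = 258.14.
At (336, -89): z_contact = 75.18 − 39.38 + 258.14 = 293.93 m.
Depth below ground = 463.7 − 293.93 = 169.8 m.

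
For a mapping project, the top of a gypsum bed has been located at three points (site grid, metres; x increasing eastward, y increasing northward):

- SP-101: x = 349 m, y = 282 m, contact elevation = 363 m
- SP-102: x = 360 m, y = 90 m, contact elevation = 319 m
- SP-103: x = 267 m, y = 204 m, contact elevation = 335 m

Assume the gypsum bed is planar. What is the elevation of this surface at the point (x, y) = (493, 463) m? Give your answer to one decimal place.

422.6 m

Two edge vectors: SP-101→SP-102 = (11, -192, -44), SP-101→SP-103 = (-82, -78, -28).
Normal n = (SP-101→SP-102) × (SP-101→SP-103) = (1944, 3916, -16602).
So ∂z/∂x = −n_x/n_z = 0.11709 and ∂z/∂y = −n_y/n_z = 0.23588.
Intercept c from SP-101: 363 − 40.87 − 66.52 = 255.62.
At (493, 463): z = 57.7 + 109.2 + 255.62 = 422.6 m.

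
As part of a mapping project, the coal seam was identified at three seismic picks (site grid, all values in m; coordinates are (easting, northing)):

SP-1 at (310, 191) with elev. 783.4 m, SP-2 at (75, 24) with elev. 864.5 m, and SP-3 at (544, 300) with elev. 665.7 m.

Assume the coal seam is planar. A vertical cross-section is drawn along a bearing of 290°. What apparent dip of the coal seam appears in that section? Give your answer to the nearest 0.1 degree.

Two edge vectors: SP-1→SP-2 = (-235, -167, 81.1), SP-1→SP-3 = (234, 109, -117.7).
Normal n = (SP-1→SP-2) × (SP-1→SP-3) = (10816, -8682.1, 13463).
So ∂z/∂E = −n_x/n_z = −0.80339 and ∂z/∂N = −n_y/n_z = 0.64489.
Unit vector along 290° is (sin 290°, cos 290°) = (-0.9397, 0.3420).
Slope in that direction = a·(-0.9397) + b·(0.3420) = 0.97550.
Apparent dip = arctan|0.97550| = 44.3° (true dip is 45.9°, so apparent ≤ true as expected).

44.3°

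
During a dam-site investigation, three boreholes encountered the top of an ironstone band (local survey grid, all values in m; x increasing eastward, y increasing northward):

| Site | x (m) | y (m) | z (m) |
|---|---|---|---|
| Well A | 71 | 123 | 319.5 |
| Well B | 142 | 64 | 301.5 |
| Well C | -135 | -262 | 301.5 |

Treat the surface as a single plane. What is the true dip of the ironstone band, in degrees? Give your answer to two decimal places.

11.03°

Let the plane be z = a·x + b·y + c.
Well B−Well A: 71a − 59b = −18;  Well C−Well A: −206a − 385b = −18.
Solving gives a = −0.14860, b = 0.12626.
Gradient magnitude |∇z| = √(a² + b²) = √(0.02208 + 0.01594) = 0.19500.
True dip = arctan(0.19500) = 11.03°, dipping toward SE (azimuth ≈ 130°).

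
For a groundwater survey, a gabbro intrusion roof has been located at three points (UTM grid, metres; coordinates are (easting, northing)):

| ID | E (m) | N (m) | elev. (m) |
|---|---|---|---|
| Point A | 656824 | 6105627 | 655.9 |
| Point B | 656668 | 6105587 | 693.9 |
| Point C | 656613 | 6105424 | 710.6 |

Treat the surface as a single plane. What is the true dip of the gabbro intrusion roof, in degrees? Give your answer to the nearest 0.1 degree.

Let the plane be z = a·E + b·N + c.
Point B−Point A: −156a − 40b = 38;  Point C−Point A: −211a − 203b = 54.7.
Solving gives a = −0.23790, b = −0.02218.
Gradient magnitude |∇z| = √(a² + b²) = √(0.05660 + 0.00049) = 0.23893.
True dip = arctan(0.23893) = 13.4°, dipping toward E (azimuth ≈ 085°).

13.4°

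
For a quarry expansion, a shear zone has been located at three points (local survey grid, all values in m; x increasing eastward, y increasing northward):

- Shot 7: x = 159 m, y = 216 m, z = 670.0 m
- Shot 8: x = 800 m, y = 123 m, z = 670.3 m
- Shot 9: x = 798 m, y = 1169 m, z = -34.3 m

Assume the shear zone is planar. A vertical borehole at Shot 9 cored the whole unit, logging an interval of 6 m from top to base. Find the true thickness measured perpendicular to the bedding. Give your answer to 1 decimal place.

5.0 m

Let the plane be z = a·x + b·y + c.
Shot 8−Shot 7: 641a − 93b = 0.3;  Shot 9−Shot 7: 639a + 953b = −704.3.
Solving gives a = −0.09729, b = −0.67380.
|∇z| = √(a²+b²) = 0.68079, so dip δ = arctan(0.68079) = 34.25°.
True thickness = vertical thickness × cos δ = 6 × cos 34.25° = 5.0 m.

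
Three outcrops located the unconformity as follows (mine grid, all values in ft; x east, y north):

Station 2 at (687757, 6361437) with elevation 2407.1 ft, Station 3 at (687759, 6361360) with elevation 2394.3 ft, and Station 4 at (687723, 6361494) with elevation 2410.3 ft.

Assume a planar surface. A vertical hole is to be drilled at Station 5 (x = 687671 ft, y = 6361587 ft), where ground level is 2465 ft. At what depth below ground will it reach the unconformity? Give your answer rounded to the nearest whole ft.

Two edge vectors: Station 2→Station 3 = (2, -77, -12.8), Station 2→Station 4 = (-34, 57, 3.2).
Normal n = (Station 2→Station 3) × (Station 2→Station 4) = (483.2, 428.8, -2504).
So ∂z/∂x = −n_x/n_z = 0.19297125 and ∂z/∂y = −n_y/n_z = 0.17124601.
Intercept c from Station 2: 2407.1 − 132717.33 − 1089370.68 = −1219680.91.
At (687671, 6361587): z_contact = 132700.7 + 1089396.4 − 1219680.91 = 2416.2 ft.
Depth below ground = 2465 − 2416.2 = 49 ft.

49 ft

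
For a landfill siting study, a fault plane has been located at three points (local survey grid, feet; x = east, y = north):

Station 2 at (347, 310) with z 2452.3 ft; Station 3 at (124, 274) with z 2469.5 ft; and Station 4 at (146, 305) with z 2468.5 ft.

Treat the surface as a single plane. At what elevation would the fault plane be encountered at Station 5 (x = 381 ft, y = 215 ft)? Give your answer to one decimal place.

Two edge vectors: Station 2→Station 3 = (-223, -36, 17.2), Station 2→Station 4 = (-201, -5, 16.2).
Normal n = (Station 2→Station 3) × (Station 2→Station 4) = (-497.2, 155.4, -6121).
So ∂z/∂x = −n_x/n_z = −0.08123 and ∂z/∂y = −n_y/n_z = 0.02539.
Intercept c from Station 2: 2452.3 + 28.19 − 7.87 = 2472.62.
At (381, 215): z = −30.9 + 5.5 + 2472.62 = 2447.1 ft.

2447.1 ft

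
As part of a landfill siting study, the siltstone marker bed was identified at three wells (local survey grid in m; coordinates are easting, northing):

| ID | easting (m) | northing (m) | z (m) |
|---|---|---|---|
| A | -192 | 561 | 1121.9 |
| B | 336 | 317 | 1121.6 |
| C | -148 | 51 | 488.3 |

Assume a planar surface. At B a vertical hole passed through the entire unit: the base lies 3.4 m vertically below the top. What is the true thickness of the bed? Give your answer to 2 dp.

1.95 m

Two edge vectors: A→B = (528, -244, -0.3), A→C = (44, -510, -633.6).
Normal n = (A→B) × (A→C) = (154445.4, 334527.6, -258544).
So ∂z/∂easting = −n_x/n_z = 0.59737 and ∂z/∂northing = −n_y/n_z = 1.29389.
|∇z| = √(a²+b²) = 1.42513, so dip δ = arctan(1.42513) = 54.94°.
True thickness = vertical thickness × cos δ = 3.4 × cos 54.94° = 1.95 m.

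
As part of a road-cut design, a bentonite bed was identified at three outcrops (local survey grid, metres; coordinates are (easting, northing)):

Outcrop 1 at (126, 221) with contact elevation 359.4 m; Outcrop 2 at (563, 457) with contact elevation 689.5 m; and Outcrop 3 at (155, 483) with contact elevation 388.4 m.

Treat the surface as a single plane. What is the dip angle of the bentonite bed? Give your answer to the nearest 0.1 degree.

36.5°

Let the plane be z = a·E + b·N + c.
Outcrop 2−Outcrop 1: 437a + 236b = 330.1;  Outcrop 3−Outcrop 1: 29a + 262b = 29.
Solving gives a = 0.73983, b = 0.02880.
Gradient magnitude |∇z| = √(a² + b²) = √(0.54734 + 0.00083) = 0.74039.
True dip = arctan(0.74039) = 36.5°, dipping toward W (azimuth ≈ 268°).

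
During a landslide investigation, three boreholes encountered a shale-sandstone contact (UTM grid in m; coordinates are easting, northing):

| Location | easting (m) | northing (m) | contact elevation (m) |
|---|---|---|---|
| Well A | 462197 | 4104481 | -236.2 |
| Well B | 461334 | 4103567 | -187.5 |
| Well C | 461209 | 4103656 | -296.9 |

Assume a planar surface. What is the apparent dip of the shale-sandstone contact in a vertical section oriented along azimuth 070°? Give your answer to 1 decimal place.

Two edge vectors: Well A→Well B = (-863, -914, 48.7), Well A→Well C = (-988, -825, -60.7).
Normal n = (Well A→Well B) × (Well A→Well C) = (95657.3, -100499.7, -191057).
So ∂z/∂easting = −n_x/n_z = 0.50067 and ∂z/∂northing = −n_y/n_z = −0.52602.
Unit vector along 070° is (sin 70°, cos 70°) = (0.9397, 0.3420).
Slope in that direction = a·(0.9397) + b·(0.3420) = 0.29057.
Apparent dip = arctan|0.29057| = 16.2° (true dip is 36.0°, so apparent ≤ true as expected).

16.2°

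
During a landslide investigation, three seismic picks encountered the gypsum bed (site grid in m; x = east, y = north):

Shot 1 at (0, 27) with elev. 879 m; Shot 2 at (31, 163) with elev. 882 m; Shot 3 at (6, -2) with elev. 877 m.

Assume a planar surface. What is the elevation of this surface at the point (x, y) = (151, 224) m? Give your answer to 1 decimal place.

871.9 m

Let the plane be z = a·x + b·y + c.
Shot 2−Shot 1: 31a + 136b = 3;  Shot 3−Shot 1: 6a − 29b = −2.
Solving gives a = −0.10787, b = 0.04665.
Then c = 879 − a·0 − b·27 = 877.74.
At (151, 224): z = −16.3 + 10.4 + 877.74 = 871.9 m.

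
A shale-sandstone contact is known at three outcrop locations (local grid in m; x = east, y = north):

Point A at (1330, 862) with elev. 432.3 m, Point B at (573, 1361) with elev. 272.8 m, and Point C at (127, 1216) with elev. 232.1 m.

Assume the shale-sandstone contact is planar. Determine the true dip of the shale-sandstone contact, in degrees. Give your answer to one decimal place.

Let the plane be z = a·x + b·y + c.
Point B−Point A: −757a + 499b = −159.5;  Point C−Point A: −1203a + 354b = −200.2.
Solving gives a = 0.13071, b = −0.12135.
Gradient magnitude |∇z| = √(a² + b²) = √(0.01708 + 0.01473) = 0.17836.
True dip = arctan(0.17836) = 10.1°, dipping toward NW (azimuth ≈ 313°).

10.1°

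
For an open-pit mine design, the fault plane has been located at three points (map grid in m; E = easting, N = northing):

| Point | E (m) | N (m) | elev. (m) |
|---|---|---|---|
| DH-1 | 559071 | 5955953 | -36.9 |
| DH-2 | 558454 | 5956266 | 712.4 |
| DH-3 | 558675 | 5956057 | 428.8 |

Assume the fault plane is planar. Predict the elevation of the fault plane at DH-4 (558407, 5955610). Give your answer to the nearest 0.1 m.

662.7 m

Let the plane be z = a·E + b·N + c.
DH-2−DH-1: −617a + 313b = 749.3;  DH-3−DH-1: −396a + 104b = 465.7.
Solving gives a = −1.134775845, b = 0.157007360.
Then c = -36.9 − a·559071 − b·5955953 = −300745.09.
At (558407, 5955610): z = −633666.8 + 935074.6 − 300745.09 = 662.7 m.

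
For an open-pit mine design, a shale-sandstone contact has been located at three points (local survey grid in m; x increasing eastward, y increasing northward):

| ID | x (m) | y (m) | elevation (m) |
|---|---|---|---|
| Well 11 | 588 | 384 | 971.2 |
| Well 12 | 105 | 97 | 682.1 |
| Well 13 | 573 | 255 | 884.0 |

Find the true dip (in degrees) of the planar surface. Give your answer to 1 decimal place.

34.4°

Let the plane be z = a·x + b·y + c.
Well 12−Well 11: −483a − 287b = −289.1;  Well 13−Well 11: −15a − 129b = −87.2.
Solving gives a = 0.21150, b = 0.65138.
Gradient magnitude |∇z| = √(a² + b²) = √(0.04473 + 0.42429) = 0.68485.
True dip = arctan(0.68485) = 34.4°, dipping toward SSW (azimuth ≈ 198°).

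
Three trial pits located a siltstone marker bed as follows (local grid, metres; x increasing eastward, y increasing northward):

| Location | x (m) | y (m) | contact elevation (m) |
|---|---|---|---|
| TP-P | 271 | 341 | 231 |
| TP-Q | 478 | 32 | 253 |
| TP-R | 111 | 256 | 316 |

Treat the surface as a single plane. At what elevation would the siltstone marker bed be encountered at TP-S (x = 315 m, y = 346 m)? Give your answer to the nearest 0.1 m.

213.4 m

Let the plane be z = a·x + b·y + c.
TP-Q−TP-P: 207a − 309b = 22;  TP-R−TP-P: −160a − 85b = 85.
Solving gives a = −0.36391, b = −0.31498.
Then c = 231 − a·271 − b·341 = 437.03.
At (315, 346): z = −114.6 − 109.0 + 437.03 = 213.4 m.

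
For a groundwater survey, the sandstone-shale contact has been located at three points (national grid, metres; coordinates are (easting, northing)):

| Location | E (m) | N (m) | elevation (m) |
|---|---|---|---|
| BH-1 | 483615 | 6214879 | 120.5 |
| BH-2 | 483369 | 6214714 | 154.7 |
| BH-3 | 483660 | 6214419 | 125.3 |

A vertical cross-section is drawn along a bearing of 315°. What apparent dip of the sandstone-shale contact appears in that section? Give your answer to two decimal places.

Two edge vectors: BH-1→BH-2 = (-246, -165, 34.2), BH-1→BH-3 = (45, -460, 4.8).
Normal n = (BH-1→BH-2) × (BH-1→BH-3) = (14940, 2719.8, 120585).
So ∂z/∂E = −n_x/n_z = −0.12390 and ∂z/∂N = −n_y/n_z = −0.02256.
Unit vector along 315° is (sin 315°, cos 315°) = (-0.7071, 0.7071).
Slope in that direction = a·(-0.7071) + b·(0.7071) = 0.07166.
Apparent dip = arctan|0.07166| = 4.10° (true dip is 7.2°, so apparent ≤ true as expected).

4.10°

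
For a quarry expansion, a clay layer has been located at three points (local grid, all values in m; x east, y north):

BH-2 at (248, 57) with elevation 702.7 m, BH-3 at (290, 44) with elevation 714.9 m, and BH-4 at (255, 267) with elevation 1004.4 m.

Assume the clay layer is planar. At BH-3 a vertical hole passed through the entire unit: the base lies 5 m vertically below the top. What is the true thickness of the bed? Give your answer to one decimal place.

2.7 m

Two edge vectors: BH-2→BH-3 = (42, -13, 12.2), BH-2→BH-4 = (7, 210, 301.7).
Normal n = (BH-2→BH-3) × (BH-2→BH-4) = (-6484.1, -12586, 8911).
So ∂z/∂x = −n_x/n_z = 0.72765 and ∂z/∂y = −n_y/n_z = 1.41241.
|∇z| = √(a²+b²) = 1.58883, so dip δ = arctan(1.58883) = 57.81°.
True thickness = vertical thickness × cos δ = 5 × cos 57.81° = 2.7 m.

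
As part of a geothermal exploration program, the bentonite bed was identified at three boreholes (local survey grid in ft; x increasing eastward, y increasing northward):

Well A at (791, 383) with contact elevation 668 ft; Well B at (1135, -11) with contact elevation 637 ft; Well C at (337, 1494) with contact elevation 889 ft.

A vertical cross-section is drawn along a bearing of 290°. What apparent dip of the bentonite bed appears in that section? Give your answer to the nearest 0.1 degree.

Two edge vectors: Well A→Well B = (344, -394, -31), Well A→Well C = (-454, 1111, 221).
Normal n = (Well A→Well B) × (Well A→Well C) = (-52633, -61950, 203308).
So ∂z/∂x = −n_x/n_z = 0.25888 and ∂z/∂y = −n_y/n_z = 0.30471.
Unit vector along 290° is (sin 290°, cos 290°) = (-0.9397, 0.3420).
Slope in that direction = a·(-0.9397) + b·(0.3420) = −0.13905.
Apparent dip = arctan|0.13905| = 7.9° (true dip is 21.8°, so apparent ≤ true as expected).

7.9°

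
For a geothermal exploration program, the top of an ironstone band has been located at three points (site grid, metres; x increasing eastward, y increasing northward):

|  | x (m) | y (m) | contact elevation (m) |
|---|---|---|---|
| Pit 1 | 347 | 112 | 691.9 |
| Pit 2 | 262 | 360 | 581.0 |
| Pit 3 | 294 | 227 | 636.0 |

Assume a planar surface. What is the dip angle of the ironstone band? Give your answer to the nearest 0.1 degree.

25.1°

Let the plane be z = a·x + b·y + c.
Pit 2−Pit 1: −85a + 248b = −110.9;  Pit 3−Pit 1: −53a + 115b = −55.9.
Solving gives a = 0.32939, b = −0.33428.
Gradient magnitude |∇z| = √(a² + b²) = √(0.10849 + 0.11175) = 0.46930.
True dip = arctan(0.46930) = 25.1°, dipping toward NW (azimuth ≈ 315°).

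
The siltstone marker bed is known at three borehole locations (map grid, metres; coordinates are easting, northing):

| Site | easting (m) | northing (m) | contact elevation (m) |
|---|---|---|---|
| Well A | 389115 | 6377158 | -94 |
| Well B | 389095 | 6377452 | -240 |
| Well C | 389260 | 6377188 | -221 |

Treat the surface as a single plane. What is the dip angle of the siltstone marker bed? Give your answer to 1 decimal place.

Let the plane be z = a·easting + b·northing + c.
Well B−Well A: −20a + 294b = −146;  Well C−Well A: 145a + 30b = −127.
Solving gives a = −0.76239, b = −0.54846.
Gradient magnitude |∇z| = √(a² + b²) = √(0.58123 + 0.30081) = 0.93917.
True dip = arctan(0.93917) = 43.2°, dipping toward NE (azimuth ≈ 054°).

43.2°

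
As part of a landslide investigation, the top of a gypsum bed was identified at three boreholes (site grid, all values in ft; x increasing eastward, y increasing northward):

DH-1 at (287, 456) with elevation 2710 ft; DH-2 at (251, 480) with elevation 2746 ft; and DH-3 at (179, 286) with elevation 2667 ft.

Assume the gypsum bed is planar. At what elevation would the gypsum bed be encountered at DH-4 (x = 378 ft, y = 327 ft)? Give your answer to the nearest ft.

2576 ft

Two edge vectors: DH-1→DH-2 = (-36, 24, 36), DH-1→DH-3 = (-108, -170, -43).
Normal n = (DH-1→DH-2) × (DH-1→DH-3) = (5088, -5436, 8712).
So ∂z/∂x = −n_x/n_z = −0.58402 and ∂z/∂y = −n_y/n_z = 0.62397.
Intercept c from DH-1: 2710 + 167.61 − 284.53 = 2593.09.
At (378, 327): z = −220.8 + 204.0 + 2593.09 = 2576.4 ft.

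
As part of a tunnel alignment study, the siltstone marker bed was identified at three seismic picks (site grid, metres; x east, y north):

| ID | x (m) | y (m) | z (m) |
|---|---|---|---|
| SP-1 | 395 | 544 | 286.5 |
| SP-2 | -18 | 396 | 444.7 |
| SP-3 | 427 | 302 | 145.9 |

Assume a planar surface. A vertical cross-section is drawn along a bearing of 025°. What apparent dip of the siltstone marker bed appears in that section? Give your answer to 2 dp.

Let the plane be z = a·x + b·y + c.
SP-2−SP-1: −413a − 148b = 158.2;  SP-3−SP-1: 32a − 242b = −140.6.
Solving gives a = −0.56450, b = 0.50635.
Unit vector along 025° is (sin 25°, cos 25°) = (0.4226, 0.9063).
Slope in that direction = a·(0.4226) + b·(0.9063) = 0.22034.
Apparent dip = arctan|0.22034| = 12.43° (true dip is 37.2°, so apparent ≤ true as expected).

12.43°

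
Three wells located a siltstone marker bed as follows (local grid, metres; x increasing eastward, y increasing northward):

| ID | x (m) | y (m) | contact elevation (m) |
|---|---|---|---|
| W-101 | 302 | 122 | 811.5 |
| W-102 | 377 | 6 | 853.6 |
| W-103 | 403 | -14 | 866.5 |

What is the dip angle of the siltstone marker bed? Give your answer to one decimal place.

23.7°

Two edge vectors: W-101→W-102 = (75, -116, 42.1), W-101→W-103 = (101, -136, 55).
Normal n = (W-101→W-102) × (W-101→W-103) = (-654.4, 127.1, 1516).
So ∂z/∂x = −n_x/n_z = 0.43166 and ∂z/∂y = −n_y/n_z = −0.08384.
Gradient magnitude |∇z| = √(a² + b²) = √(0.18633 + 0.00703) = 0.43973.
True dip = arctan(0.43973) = 23.7°, dipping toward W (azimuth ≈ 281°).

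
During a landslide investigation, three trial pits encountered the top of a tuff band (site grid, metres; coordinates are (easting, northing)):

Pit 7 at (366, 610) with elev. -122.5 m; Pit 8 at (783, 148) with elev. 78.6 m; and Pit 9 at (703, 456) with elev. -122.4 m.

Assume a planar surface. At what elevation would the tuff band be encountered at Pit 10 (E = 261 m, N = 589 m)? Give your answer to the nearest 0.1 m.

-71.5 m

Let the plane be z = a·E + b·N + c.
Pit 8−Pit 7: 417a − 462b = 201.1;  Pit 9−Pit 7: 337a − 154b = 0.1.
Solving gives a = −0.33805, b = −0.74040.
Then c = -122.5 − a·366 − b·610 = 452.87.
At (261, 589): z = −88.2 − 436.1 + 452.87 = -71.5 m.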